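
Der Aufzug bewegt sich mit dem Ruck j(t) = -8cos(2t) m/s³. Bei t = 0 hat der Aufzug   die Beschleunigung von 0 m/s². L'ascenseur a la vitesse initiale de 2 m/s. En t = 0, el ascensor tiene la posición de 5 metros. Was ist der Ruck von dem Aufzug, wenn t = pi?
Wir haben den Ruck j(t) = -8·cos(2·t). Durch Einsetzen von t = pi: j(pi) = -8.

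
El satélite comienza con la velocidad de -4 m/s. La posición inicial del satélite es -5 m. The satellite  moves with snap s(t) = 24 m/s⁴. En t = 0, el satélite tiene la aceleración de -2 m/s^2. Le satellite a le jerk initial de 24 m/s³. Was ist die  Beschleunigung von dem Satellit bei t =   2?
Ausgehend von dem Snap s(t) = 24, nehmen wir 2 Stammfunktionen. Das Integral von dem Snap, mit j(0) = 24, ergibt den Ruck: j(t) = 24·t + 24. Mit ∫j(t)dt und Anwendung von a(0) = -2, finden wir a(t) = 12·t^2 + 24·t - 2. Mit a(t) = 12·t^2 + 24·t - 2 und Einsetzen von t = 2, finden wir a = 94.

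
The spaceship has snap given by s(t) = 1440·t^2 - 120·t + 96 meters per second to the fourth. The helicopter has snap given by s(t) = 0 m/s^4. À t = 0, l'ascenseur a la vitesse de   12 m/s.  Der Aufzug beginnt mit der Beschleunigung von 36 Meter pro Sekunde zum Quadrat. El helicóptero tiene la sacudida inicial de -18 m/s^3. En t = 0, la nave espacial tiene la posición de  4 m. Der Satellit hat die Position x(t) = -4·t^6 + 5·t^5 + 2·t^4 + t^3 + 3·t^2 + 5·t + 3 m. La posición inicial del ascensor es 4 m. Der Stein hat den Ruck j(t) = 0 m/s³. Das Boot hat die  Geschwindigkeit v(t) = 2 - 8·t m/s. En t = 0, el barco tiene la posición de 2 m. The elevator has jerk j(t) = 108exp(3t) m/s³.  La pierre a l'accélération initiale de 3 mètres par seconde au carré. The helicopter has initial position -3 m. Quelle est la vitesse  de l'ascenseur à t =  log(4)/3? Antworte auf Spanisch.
Partiendo de la sacudida j(t) = 108·exp(3·t), tomamos 2 antiderivadas. La integral de la sacudida, con a(0) = 36, da la aceleración: a(t) = 36·exp(3·t). La integral de la aceleración, con v(0) = 12, da la velocidad: v(t) = 12·exp(3·t). De la ecuación de la velocidad v(t) = 12·exp(3·t), sustituimos t = log(4)/3 para obtener v = 48.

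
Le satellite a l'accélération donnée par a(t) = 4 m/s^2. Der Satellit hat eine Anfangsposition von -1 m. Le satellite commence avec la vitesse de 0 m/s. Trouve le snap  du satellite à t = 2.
Pour résoudre ceci, nous devons prendre 2 dérivées de notre équation de l'accélération a(t) = 4. En prenant d/dt de a(t), nous trouvons j(t) = 0. En dérivant le jerk, nous obtenons le snap: s(t) = 0. De l'équation du snap s(t) = 0, nous substituons t = 2 pour obtenir s = 0.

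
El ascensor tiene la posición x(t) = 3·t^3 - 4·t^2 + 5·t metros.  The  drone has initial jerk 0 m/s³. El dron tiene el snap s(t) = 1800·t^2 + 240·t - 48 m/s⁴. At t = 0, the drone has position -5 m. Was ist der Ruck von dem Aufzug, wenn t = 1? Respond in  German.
Ausgehend von der Position x(t) = 3·t^3 - 4·t^2 + 5·t, nehmen wir 3 Ableitungen. Die Ableitung von der Position ergibt die Geschwindigkeit: v(t) = 9·t^2 - 8·t + 5. Durch Ableiten von der Geschwindigkeit erhalten wir die Beschleunigung: a(t) = 18·t - 8. Durch Ableiten von der Beschleunigung erhalten wir den Ruck: j(t) = 18. Aus der Gleichung für den Ruck j(t) = 18, setzen wir t = 1 ein und erhalten j = 18.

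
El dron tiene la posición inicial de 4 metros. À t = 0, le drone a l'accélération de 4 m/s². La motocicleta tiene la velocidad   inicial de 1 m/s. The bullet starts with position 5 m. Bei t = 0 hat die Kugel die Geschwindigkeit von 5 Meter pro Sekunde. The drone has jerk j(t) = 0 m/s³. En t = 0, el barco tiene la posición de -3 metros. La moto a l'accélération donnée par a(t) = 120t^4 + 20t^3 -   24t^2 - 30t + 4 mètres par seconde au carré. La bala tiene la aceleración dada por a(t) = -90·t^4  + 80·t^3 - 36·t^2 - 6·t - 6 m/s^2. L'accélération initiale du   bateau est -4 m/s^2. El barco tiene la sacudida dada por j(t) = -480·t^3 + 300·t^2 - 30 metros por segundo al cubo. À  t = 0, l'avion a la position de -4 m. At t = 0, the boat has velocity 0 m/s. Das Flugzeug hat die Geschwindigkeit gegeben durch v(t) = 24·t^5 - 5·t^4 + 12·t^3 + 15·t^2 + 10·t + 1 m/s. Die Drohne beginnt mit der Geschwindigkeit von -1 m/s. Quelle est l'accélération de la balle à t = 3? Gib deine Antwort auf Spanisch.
Tenemos la aceleración a(t) = -90·t^4 + 80·t^3 - 36·t^2 - 6·t - 6. Sustituyendo t = 3: a(3) = -5478.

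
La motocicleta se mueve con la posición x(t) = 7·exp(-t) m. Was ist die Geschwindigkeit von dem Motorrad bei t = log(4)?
Um dies zu lösen, müssen wir 1 Ableitung unserer Gleichung für die Position x(t) = 7·exp(-t) nehmen. Mit d/dt von x(t) finden wir v(t) = -7·exp(-t). Mit v(t) = -7·exp(-t) und Einsetzen von t = log(4), finden wir v = -7/4.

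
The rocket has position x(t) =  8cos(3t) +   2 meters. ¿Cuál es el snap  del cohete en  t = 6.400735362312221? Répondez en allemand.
Wir müssen unsere Gleichung für die Position x(t) = 8·cos(3·t) + 2 4-mal ableiten. Durch Ableiten von der Position erhalten wir die Geschwindigkeit: v(t) = -24·sin(3·t). Durch Ableiten von der Geschwindigkeit erhalten wir die Beschleunigung: a(t) = -72·cos(3·t). Mit d/dt von a(t) finden wir j(t) = 216·sin(3·t). Durch Ableiten von dem Ruck erhalten wir den Snap: s(t) = 648·cos(3·t). Mit s(t) = 648·cos(3·t) und Einsetzen von t = 6.400735362312221, finden wir s = 608.122520137492.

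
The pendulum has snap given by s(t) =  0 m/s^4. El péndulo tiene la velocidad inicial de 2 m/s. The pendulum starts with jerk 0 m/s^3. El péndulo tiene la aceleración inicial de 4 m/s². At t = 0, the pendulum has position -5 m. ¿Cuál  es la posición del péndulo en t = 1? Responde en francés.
Pour résoudre ceci, nous devons prendre 4 primitives de notre équation du snap s(t) = 0. En prenant ∫s(t)dt et en appliquant j(0) = 0, nous trouvons j(t) = 0. La primitive du jerk est l'accélération. En utilisant a(0) = 4, nous obtenons a(t) = 4. L'intégrale de l'accélération, avec v(0) = 2, donne la vitesse: v(t) = 4·t + 2. En intégrant la vitesse et en utilisant la condition initiale x(0) = -5, nous obtenons x(t) = 2·t^2 + 2·t - 5. De l'équation de la position x(t) = 2·t^2 + 2·t - 5, nous substituons t = 1 pour obtenir x = -1.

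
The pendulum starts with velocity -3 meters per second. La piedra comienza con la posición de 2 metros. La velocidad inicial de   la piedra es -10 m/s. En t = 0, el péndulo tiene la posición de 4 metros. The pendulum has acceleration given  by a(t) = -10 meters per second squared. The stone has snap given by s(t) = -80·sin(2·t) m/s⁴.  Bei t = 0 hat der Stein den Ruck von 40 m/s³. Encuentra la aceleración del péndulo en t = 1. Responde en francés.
En utilisant a(t) = -10 et en substituant t = 1, nous trouvons a = -10.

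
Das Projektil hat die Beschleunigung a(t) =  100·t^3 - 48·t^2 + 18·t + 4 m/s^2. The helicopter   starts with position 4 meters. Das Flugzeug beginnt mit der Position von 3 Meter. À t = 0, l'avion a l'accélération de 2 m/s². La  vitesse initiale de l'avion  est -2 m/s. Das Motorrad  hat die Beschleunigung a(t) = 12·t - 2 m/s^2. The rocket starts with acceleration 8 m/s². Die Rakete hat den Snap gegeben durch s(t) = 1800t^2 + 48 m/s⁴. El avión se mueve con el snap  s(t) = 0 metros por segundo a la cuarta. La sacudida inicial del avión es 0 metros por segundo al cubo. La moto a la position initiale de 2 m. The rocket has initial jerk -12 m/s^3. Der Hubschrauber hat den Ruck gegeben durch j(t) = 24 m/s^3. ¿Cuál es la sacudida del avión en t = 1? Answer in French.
Pour résoudre ceci, nous devons prendre 1 intégrale de notre équation du snap s(t) = 0. La primitive du snap, avec j(0) = 0, donne le jerk: j(t) = 0. Nous avons le jerk j(t) = 0. En substituant t = 1: j(1) = 0.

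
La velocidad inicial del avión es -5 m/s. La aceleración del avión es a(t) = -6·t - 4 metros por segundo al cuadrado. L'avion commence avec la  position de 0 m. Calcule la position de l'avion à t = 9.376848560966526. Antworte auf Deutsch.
Wir müssen das Integral unserer Gleichung für die Beschleunigung a(t) = -6·t - 4 2-mal finden. Durch Integration von der Beschleunigung und Verwendung der Anfangsbedingung v(0) = -5, erhalten wir v(t) = -3·t^2 - 4·t - 5. Das Integral von der Geschwindigkeit, mit x(0) = 0, ergibt die Position: x(t) = -t^3 - 2·t^2 - 5·t. Wir haben die Position x(t) = -t^3 - 2·t^2 - 5·t. Durch Einsetzen von t = 9.376848560966526: x(9.376848560966526) = -1047.19693970097.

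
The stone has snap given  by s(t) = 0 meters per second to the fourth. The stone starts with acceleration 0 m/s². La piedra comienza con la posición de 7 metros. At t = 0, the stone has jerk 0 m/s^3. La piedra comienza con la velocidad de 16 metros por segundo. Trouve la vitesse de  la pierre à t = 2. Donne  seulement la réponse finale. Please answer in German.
Bei t = 2, v = 16.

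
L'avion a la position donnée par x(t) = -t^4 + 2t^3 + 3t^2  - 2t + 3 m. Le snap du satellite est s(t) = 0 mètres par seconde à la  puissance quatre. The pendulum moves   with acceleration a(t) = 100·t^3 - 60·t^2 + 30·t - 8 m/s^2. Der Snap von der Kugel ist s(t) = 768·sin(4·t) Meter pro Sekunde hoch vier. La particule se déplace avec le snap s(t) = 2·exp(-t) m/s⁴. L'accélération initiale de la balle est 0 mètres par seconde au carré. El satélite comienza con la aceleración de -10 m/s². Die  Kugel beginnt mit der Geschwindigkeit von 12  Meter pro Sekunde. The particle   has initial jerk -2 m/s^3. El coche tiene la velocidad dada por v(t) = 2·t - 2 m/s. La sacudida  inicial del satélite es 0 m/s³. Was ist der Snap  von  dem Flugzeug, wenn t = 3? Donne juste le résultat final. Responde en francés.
La réponse est -24.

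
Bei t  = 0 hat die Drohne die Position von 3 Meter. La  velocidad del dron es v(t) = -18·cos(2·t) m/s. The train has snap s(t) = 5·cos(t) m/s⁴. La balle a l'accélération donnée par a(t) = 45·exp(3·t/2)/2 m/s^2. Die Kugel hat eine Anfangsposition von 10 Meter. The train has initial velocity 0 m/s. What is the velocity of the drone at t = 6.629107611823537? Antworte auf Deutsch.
Mit v(t) = -18·cos(2·t) und Einsetzen von t = 6.629107611823537, finden wir v = -13.8612697407084.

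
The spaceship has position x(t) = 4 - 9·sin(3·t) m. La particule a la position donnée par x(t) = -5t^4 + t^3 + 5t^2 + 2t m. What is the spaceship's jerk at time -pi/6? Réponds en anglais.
We must differentiate our position equation x(t) = 4 - 9·sin(3·t) 3 times. Taking d/dt of x(t), we find v(t) = -27·cos(3·t). The derivative of velocity gives acceleration: a(t) = 81·sin(3·t). Differentiating acceleration, we get jerk: j(t) = 243·cos(3·t). From the given jerk equation j(t) = 243·cos(3·t), we substitute t = -pi/6 to get j = 0.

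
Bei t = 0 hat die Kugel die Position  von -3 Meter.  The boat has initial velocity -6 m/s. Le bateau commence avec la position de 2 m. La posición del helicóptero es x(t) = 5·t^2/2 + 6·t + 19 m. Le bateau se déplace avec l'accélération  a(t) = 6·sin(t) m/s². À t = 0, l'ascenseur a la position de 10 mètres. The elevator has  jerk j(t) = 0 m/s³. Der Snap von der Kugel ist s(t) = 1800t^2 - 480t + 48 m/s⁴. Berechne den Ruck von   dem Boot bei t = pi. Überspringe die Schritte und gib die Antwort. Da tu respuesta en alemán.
Der Ruck bei t = pi ist j = -6.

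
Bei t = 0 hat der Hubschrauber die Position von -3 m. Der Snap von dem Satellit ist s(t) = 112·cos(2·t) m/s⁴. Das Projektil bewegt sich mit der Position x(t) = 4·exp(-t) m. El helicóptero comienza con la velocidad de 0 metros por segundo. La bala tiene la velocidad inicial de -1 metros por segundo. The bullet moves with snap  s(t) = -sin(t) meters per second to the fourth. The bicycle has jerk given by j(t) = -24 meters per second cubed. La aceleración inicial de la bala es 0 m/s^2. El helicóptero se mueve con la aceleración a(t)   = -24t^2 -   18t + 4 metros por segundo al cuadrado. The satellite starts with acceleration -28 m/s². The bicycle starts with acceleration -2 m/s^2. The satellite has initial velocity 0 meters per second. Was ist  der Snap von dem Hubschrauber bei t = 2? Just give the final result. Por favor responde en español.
La respuesta es -48.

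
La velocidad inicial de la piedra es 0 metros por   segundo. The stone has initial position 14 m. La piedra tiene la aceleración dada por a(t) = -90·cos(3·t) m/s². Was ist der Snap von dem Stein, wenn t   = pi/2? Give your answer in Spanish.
Debemos derivar nuestra ecuación de la aceleración a(t) = -90·cos(3·t) 2 veces. Tomando d/dt de a(t), encontramos j(t) = 270·sin(3·t). Derivando la sacudida, obtenemos el snap: s(t) = 810·cos(3·t). De la ecuación del snap s(t) = 810·cos(3·t), sustituimos t = pi/2 para obtener s = 0.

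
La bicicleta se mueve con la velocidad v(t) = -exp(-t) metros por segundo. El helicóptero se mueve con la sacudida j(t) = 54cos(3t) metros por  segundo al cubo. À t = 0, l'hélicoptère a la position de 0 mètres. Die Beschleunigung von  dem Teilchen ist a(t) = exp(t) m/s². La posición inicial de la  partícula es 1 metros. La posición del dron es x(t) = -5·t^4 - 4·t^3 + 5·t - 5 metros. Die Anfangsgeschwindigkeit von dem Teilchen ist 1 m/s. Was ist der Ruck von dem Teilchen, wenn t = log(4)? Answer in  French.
Pour résoudre ceci, nous devons prendre 1 dérivée de notre équation de l'accélération a(t) = exp(t). En dérivant l'accélération, nous obtenons le jerk: j(t) = exp(t). Nous avons le jerk j(t) = exp(t). En substituant t = log(4): j(log(4)) = 4.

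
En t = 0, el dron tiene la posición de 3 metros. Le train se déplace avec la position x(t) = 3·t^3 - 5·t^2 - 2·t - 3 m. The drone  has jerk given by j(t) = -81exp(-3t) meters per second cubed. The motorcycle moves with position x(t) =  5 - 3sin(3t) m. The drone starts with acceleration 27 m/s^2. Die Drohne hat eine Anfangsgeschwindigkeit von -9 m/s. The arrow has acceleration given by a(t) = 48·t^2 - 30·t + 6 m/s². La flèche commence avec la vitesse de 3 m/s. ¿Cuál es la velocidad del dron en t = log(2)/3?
Necesitamos integrar nuestra ecuación de la sacudida j(t) = -81·exp(-3·t) 2 veces. La antiderivada de la sacudida, con a(0) = 27, da la aceleración: a(t) = 27·exp(-3·t). La antiderivada de la aceleración, con v(0) = -9, da la velocidad: v(t) = -9·exp(-3·t). Tenemos la velocidad v(t) = -9·exp(-3·t). Sustituyendo t = log(2)/3: v(log(2)/3) = -9/2.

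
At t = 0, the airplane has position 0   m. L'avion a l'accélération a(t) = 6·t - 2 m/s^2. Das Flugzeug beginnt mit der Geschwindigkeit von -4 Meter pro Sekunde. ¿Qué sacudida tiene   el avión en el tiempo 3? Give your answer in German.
Um dies zu lösen, müssen wir 1 Ableitung unserer Gleichung für die Beschleunigung a(t) = 6·t - 2 nehmen. Durch Ableiten von der Beschleunigung erhalten wir den Ruck: j(t) = 6. Aus der Gleichung für den Ruck j(t) = 6, setzen wir t = 3 ein und erhalten j = 6.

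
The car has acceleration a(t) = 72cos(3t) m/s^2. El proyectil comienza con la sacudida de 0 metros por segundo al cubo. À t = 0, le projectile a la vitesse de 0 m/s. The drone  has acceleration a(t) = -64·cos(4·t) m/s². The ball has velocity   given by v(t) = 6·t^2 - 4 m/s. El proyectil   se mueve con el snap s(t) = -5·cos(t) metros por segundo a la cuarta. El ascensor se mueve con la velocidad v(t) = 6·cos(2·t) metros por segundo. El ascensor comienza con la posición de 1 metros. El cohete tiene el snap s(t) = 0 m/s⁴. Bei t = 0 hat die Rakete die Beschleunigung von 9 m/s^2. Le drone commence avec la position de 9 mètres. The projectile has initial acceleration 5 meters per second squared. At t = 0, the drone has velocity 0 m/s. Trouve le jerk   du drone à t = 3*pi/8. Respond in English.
To solve this, we need to take 1 derivative of our acceleration equation a(t) = -64·cos(4·t). The derivative of acceleration gives jerk: j(t) = 256·sin(4·t). From the given jerk equation j(t) = 256·sin(4·t), we substitute t = 3*pi/8 to get j = -256.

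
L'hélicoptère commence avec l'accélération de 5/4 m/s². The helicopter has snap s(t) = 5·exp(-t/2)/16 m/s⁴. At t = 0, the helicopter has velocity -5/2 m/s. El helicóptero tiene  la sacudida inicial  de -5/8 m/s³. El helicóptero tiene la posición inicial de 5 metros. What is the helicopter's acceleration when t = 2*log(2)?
We must find the antiderivative of our snap equation s(t) = 5·exp(-t/2)/16 2 times. Integrating snap and using the initial condition j(0) = -5/8, we get j(t) = -5·exp(-t/2)/8. The integral of jerk, with a(0) = 5/4, gives acceleration: a(t) = 5·exp(-t/2)/4. We have acceleration a(t) = 5·exp(-t/2)/4. Substituting t = 2*log(2): a(2*log(2)) = 5/8.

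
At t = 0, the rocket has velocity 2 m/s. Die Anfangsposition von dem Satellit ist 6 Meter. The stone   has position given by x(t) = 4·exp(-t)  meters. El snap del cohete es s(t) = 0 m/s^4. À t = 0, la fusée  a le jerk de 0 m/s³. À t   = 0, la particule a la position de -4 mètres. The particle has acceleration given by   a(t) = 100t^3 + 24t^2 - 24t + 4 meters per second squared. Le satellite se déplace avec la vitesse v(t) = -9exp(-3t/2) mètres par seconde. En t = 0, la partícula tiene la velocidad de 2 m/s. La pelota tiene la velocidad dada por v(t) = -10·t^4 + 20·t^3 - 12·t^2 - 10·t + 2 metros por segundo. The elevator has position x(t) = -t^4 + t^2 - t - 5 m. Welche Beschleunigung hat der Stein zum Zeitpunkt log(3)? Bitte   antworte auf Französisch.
En partant de la position x(t) = 4·exp(-t), nous prenons 2 dérivées. En prenant d/dt de x(t), nous trouvons v(t) = -4·exp(-t). En dérivant la vitesse, nous obtenons l'accélération: a(t) = 4·exp(-t). De l'équation de l'accélération a(t) = 4·exp(-t), nous substituons t = log(3) pour obtenir a = 4/3.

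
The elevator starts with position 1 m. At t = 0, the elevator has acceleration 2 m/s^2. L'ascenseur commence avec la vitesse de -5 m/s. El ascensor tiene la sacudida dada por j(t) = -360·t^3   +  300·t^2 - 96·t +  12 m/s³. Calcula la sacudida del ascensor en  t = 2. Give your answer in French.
De l'équation du jerk j(t) = -360·t^3 + 300·t^2 - 96·t + 12, nous substituons t = 2 pour obtenir j = -1860.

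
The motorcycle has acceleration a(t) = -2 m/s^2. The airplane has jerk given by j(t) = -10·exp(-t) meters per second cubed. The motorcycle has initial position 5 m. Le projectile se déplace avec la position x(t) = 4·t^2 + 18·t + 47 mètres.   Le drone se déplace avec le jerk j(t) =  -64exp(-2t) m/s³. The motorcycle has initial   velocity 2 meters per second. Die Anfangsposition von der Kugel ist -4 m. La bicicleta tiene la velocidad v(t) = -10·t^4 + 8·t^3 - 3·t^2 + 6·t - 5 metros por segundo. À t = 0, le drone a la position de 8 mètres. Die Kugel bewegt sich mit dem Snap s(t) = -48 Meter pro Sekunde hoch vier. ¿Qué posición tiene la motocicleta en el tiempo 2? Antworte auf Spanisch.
Necesitamos integrar nuestra ecuación de la aceleración a(t) = -2 2 veces. La antiderivada de la aceleración, con v(0) = 2, da la velocidad: v(t) = 2 - 2·t. La antiderivada de la velocidad, con x(0) = 5, da la posición: x(t) = -t^2 + 2·t + 5. Usando x(t) = -t^2 + 2·t + 5 y sustituyendo t = 2, encontramos x = 5.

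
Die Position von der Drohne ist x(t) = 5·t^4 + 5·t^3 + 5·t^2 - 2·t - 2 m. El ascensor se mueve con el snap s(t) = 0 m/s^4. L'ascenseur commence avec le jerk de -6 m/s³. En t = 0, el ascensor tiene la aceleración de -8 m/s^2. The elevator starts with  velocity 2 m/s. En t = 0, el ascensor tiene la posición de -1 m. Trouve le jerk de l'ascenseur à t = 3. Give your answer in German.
Ausgehend von dem Snap s(t) = 0, nehmen wir 1 Stammfunktion. Die Stammfunktion von dem Snap ist der Ruck. Mit j(0) = -6 erhalten wir j(t) = -6. Aus der Gleichung für den Ruck j(t) = -6, setzen wir t = 3 ein und erhalten j = -6.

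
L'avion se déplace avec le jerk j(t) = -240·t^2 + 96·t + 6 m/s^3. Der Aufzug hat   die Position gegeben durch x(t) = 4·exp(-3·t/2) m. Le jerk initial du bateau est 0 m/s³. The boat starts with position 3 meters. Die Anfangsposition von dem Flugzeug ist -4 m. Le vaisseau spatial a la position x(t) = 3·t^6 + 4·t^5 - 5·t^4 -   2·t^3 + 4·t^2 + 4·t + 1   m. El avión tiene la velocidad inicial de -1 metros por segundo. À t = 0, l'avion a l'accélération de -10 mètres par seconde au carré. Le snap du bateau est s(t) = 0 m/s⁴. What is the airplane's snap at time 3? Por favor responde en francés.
Nous devons dériver notre équation du jerk j(t) = -240·t^2 + 96·t + 6 1 fois. En prenant d/dt de j(t), nous trouvons s(t) = 96 - 480·t. De l'équation du snap s(t) = 96 - 480·t, nous substituons t = 3 pour obtenir s = -1344.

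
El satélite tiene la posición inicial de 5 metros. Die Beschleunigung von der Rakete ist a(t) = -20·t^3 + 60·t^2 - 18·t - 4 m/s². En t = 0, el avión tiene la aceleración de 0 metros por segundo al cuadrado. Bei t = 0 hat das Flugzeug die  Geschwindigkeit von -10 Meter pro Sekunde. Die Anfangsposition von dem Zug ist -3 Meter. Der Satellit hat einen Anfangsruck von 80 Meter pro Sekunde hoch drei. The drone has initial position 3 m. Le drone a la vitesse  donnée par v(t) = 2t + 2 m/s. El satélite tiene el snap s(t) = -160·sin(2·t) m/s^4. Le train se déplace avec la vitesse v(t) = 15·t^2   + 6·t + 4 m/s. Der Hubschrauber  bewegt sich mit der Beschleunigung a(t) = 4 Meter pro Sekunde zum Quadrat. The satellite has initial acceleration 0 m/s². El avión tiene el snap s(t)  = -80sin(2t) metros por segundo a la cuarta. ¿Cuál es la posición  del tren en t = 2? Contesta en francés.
Pour résoudre ceci, nous devons prendre 1 primitive de notre équation de la vitesse v(t) = 15·t^2 + 6·t + 4. En intégrant la vitesse et en utilisant la condition initiale x(0) = -3, nous obtenons x(t) = 5·t^3 + 3·t^2 + 4·t - 3. En utilisant x(t) = 5·t^3 + 3·t^2 + 4·t - 3 et en substituant t = 2, nous trouvons x = 57.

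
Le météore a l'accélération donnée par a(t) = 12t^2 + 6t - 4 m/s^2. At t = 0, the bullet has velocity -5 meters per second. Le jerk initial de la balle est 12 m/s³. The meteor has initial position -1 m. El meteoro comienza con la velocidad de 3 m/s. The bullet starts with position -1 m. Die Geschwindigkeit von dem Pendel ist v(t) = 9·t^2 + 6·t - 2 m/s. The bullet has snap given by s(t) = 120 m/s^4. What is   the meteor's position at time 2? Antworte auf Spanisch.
Debemos encontrar la integral de nuestra ecuación de la aceleración a(t) = 12·t^2 + 6·t - 4 2 veces. Tomando ∫a(t)dt y aplicando v(0) = 3, encontramos v(t) = 4·t^3 + 3·t^2 - 4·t + 3. Integrando la velocidad y usando la condición inicial x(0) = -1, obtenemos x(t) = t^4 + t^3 - 2·t^2 + 3·t - 1. De la ecuación de la posición x(t) = t^4 + t^3 - 2·t^2 + 3·t - 1, sustituimos t = 2 para obtener x = 21.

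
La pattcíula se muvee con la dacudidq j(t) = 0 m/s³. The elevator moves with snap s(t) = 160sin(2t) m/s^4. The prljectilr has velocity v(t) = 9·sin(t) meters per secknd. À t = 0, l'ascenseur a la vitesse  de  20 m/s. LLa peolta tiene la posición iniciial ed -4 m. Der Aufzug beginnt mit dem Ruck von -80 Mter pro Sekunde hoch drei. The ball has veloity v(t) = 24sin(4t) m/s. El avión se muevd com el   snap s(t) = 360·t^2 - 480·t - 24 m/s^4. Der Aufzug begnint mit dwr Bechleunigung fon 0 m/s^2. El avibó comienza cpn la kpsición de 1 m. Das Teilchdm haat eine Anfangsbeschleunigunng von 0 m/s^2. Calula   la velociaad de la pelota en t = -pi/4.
De la ecuación de la velocidad v(t) = 24·sin(4·t), sustituimos t = -pi/4 para obtener v = 0.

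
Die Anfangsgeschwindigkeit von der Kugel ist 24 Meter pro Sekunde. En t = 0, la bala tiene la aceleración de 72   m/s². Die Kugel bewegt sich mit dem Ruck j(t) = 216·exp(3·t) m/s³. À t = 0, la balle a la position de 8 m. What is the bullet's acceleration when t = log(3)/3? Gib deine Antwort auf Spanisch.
Para resolver esto, necesitamos tomar 1 integral de nuestra ecuación de la sacudida j(t) = 216·exp(3·t). Integrando la sacudida y usando la condición inicial a(0) = 72, obtenemos a(t) = 72·exp(3·t). Tenemos la aceleración a(t) = 72·exp(3·t). Sustituyendo t = log(3)/3: a(log(3)/3) = 216.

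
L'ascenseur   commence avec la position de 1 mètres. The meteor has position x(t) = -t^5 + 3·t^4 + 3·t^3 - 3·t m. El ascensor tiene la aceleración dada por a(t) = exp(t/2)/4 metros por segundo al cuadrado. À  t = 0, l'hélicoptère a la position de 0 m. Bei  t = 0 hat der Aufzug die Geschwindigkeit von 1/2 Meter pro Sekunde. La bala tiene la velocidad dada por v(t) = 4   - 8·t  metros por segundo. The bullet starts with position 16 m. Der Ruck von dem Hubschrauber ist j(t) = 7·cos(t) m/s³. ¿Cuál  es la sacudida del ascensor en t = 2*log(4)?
Para resolver esto, necesitamos tomar 1 derivada de nuestra ecuación de la aceleración a(t) = exp(t/2)/4. Tomando d/dt de a(t), encontramos j(t) = exp(t/2)/8. De la ecuación de la sacudida j(t) = exp(t/2)/8, sustituimos t = 2*log(4) para obtener j = 1/2.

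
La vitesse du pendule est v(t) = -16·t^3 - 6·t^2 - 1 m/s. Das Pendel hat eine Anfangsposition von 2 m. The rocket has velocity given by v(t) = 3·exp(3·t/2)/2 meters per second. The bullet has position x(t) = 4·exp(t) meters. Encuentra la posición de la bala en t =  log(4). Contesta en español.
Tenemos la posición x(t) = 4·exp(t). Sustituyendo t = log(4): x(log(4)) = 16.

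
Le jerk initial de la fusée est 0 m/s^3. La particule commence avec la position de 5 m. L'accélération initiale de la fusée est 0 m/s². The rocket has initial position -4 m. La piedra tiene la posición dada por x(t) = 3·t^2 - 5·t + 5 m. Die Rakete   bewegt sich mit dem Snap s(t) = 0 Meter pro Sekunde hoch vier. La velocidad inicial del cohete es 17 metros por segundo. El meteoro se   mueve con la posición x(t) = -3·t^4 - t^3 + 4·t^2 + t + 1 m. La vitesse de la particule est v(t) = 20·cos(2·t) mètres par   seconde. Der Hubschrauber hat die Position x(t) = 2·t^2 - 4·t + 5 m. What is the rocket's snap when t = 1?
Using s(t) = 0 and substituting t = 1, we find s = 0.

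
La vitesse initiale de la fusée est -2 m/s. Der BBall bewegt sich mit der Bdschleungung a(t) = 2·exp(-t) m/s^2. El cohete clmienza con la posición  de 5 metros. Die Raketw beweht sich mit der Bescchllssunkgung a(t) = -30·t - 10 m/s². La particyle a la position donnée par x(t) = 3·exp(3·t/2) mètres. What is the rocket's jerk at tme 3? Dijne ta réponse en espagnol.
Para resolver esto, necesitamos tomar 1 derivada de nuestra ecuación de la aceleración a(t) = -30·t - 10. Derivando la aceleración, obtenemos la sacudida: j(t) = -30. Usando j(t) = -30 y sustituyendo t = 3, encontramos j = -30.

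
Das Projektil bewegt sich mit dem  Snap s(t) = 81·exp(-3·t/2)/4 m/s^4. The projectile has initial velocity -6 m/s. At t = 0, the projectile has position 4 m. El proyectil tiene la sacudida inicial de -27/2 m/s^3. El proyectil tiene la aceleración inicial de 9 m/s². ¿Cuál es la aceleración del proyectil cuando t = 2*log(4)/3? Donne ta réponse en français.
En partant du snap s(t) = 81·exp(-3·t/2)/4, nous prenons 2 intégrales. En prenant ∫s(t)dt et en appliquant j(0) = -27/2, nous trouvons j(t) = -27·exp(-3·t/2)/2. La primitive du jerk est l'accélération. En utilisant a(0) = 9, nous obtenons a(t) = 9·exp(-3·t/2). Nous avons l'accélération a(t) = 9·exp(-3·t/2). En substituant t = 2*log(4)/3: a(2*log(4)/3) = 9/4.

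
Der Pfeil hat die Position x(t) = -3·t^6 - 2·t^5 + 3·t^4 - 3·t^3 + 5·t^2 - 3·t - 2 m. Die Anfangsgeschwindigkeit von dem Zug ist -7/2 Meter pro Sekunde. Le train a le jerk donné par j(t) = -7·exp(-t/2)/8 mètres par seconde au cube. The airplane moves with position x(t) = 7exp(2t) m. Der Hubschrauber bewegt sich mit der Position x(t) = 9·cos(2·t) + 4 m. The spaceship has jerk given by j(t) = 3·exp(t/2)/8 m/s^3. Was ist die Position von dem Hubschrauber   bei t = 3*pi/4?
Mit x(t) = 9·cos(2·t) + 4 und Einsetzen von t = 3*pi/4, finden wir x = 4.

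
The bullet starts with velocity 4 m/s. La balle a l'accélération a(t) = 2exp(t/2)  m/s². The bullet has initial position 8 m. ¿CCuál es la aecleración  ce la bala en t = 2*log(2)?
Usando a(t) = 2·exp(t/2) y sustituyendo t = 2*log(2), encontramos a = 4.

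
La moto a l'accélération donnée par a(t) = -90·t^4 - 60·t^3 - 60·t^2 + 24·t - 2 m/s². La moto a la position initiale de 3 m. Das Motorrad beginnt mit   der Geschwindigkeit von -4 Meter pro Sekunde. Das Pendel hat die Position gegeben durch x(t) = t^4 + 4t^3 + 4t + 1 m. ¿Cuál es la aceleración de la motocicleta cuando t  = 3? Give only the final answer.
a(3) = -9380.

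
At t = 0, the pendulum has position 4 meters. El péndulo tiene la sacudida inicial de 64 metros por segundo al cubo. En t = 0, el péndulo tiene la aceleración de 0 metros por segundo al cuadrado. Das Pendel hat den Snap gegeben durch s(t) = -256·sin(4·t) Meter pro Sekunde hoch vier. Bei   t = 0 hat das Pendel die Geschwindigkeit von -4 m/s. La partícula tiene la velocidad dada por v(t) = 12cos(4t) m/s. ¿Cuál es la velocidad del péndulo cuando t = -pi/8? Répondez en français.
Nous devons intégrer notre équation du snap s(t) = -256·sin(4·t) 3 fois. En intégrant le snap et en utilisant la condition initiale j(0) = 64, nous obtenons j(t) = 64·cos(4·t). La primitive du jerk est l'accélération. En utilisant a(0) = 0, nous obtenons a(t) = 16·sin(4·t). En intégrant l'accélération et en utilisant la condition initiale v(0) = -4, nous obtenons v(t) = -4·cos(4·t). De l'équation de la vitesse v(t) = -4·cos(4·t), nous substituons t = -pi/8 pour obtenir v = 0.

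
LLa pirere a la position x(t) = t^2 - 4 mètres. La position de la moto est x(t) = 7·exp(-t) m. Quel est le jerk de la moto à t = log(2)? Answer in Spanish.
Debemos derivar nuestra ecuación de la posición x(t) = 7·exp(-t) 3 veces. Tomando d/dt de x(t), encontramos v(t) = -7·exp(-t). Derivando la velocidad, obtenemos la aceleración: a(t) = 7·exp(-t). Derivando la aceleración, obtenemos la sacudida: j(t) = -7·exp(-t). De la ecuación de la sacudida j(t) = -7·exp(-t), sustituimos t = log(2) para obtener j = -7/2.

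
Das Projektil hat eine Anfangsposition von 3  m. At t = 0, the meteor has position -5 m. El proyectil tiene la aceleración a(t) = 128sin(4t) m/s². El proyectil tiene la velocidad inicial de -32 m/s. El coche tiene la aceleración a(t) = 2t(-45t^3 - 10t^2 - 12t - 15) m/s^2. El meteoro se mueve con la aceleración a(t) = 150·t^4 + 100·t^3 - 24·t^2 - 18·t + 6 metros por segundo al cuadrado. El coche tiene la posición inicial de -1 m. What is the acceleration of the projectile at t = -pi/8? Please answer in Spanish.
De la ecuación de la aceleración a(t) = 128·sin(4·t), sustituimos t = -pi/8 para obtener a = -128.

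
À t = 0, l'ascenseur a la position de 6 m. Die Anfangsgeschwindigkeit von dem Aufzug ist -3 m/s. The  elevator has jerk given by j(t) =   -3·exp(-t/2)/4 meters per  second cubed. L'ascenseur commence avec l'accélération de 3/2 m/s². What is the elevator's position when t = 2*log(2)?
To find the answer, we compute 3 integrals of j(t) = -3·exp(-t/2)/4. Integrating jerk and using the initial condition a(0) = 3/2, we get a(t) = 3·exp(-t/2)/2. Taking ∫a(t)dt and applying v(0) = -3, we find v(t) = -3·exp(-t/2). Finding the antiderivative of v(t) and using x(0) = 6: x(t) = 6·exp(-t/2). Using x(t) = 6·exp(-t/2) and substituting t = 2*log(2), we find x = 3.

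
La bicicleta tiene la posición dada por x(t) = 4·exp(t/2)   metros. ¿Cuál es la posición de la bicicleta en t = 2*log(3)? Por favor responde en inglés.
We have position x(t) = 4·exp(t/2). Substituting t = 2*log(3): x(2*log(3)) = 12.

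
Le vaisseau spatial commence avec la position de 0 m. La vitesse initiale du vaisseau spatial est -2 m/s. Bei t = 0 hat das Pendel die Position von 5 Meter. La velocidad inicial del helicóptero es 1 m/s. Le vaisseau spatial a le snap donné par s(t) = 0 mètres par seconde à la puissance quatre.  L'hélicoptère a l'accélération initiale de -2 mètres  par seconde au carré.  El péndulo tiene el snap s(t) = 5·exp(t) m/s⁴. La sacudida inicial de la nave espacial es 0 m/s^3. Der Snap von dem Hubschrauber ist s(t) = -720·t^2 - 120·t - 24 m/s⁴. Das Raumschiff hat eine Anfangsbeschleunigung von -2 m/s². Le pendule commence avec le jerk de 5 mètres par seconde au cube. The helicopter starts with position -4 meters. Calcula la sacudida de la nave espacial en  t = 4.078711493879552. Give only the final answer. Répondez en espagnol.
j(4.078711493879552) = 0.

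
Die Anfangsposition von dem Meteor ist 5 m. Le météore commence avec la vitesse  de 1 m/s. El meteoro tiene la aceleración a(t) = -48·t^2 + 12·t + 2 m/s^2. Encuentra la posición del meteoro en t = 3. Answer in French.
Nous devons trouver la primitive de notre équation de l'accélération a(t) = -48·t^2 + 12·t + 2 2 fois. L'intégrale de l'accélération est la vitesse. En utilisant v(0) = 1, nous obtenons v(t) = -16·t^3 + 6·t^2 + 2·t + 1. En prenant ∫v(t)dt et en appliquant x(0) = 5, nous trouvons x(t) = -4·t^4 + 2·t^3 + t^2 + t + 5. Nous avons la position x(t) = -4·t^4 + 2·t^3 + t^2 + t + 5. En substituant t = 3: x(3) = -253.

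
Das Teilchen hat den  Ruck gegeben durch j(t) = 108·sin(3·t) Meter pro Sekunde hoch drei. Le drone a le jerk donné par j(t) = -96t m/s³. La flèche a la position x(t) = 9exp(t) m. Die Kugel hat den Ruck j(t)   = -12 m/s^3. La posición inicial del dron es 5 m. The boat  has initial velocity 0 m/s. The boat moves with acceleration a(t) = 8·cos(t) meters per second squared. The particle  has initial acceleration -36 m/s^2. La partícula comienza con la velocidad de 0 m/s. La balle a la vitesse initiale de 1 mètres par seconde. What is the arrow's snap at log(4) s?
We must differentiate our position equation x(t) = 9·exp(t) 4 times. The derivative of position gives velocity: v(t) = 9·exp(t). The derivative of velocity gives acceleration: a(t) = 9·exp(t). The derivative of acceleration gives jerk: j(t) = 9·exp(t). The derivative of jerk gives snap: s(t) = 9·exp(t). We have snap s(t) = 9·exp(t). Substituting t = log(4): s(log(4)) = 36.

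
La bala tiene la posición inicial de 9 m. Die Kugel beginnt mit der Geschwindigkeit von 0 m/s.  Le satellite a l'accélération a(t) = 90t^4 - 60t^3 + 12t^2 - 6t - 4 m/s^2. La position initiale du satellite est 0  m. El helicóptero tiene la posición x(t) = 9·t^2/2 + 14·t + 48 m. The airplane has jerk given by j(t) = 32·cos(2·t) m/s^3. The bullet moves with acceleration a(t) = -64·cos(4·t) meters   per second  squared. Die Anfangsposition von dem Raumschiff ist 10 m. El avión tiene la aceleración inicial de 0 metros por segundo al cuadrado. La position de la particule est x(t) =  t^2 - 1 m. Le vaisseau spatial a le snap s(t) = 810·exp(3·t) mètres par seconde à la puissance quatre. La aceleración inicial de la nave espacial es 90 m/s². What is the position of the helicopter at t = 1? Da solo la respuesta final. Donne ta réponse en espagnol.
x(1) = 133/2.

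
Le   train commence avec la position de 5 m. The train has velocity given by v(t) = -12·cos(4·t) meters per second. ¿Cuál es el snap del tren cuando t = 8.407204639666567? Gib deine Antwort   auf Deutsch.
Ausgehend von der Geschwindigkeit v(t) = -12·cos(4·t), nehmen wir 3 Ableitungen. Die Ableitung von der Geschwindigkeit ergibt die Beschleunigung: a(t) = 48·sin(4·t). Mit d/dt von a(t) finden wir j(t) = 192·cos(4·t). Die Ableitung von dem Ruck ergibt den Snap: s(t) = -768·sin(4·t). Aus der Gleichung für den Snap s(t) = -768·sin(4·t), setzen wir t = 8.407204639666567 ein und erhalten s = -615.047007237400.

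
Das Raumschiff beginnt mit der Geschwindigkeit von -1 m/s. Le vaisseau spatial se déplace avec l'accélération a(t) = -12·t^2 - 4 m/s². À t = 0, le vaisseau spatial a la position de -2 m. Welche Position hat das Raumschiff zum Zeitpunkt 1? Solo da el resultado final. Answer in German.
x(1) = -6.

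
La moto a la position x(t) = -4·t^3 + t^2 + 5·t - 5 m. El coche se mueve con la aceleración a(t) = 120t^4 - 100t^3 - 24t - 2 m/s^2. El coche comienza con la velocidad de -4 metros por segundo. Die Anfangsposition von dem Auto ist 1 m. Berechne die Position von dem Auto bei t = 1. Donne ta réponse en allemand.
Wir müssen die Stammfunktion unserer Gleichung für die Beschleunigung a(t) = 120·t^4 - 100·t^3 - 24·t - 2 2-mal finden. Das Integral von der Beschleunigung ist die Geschwindigkeit. Mit v(0) = -4 erhalten wir v(t) = 24·t^5 - 25·t^4 - 12·t^2 - 2·t - 4. Die Stammfunktion von der Geschwindigkeit, mit x(0) = 1, ergibt die Position: x(t) = 4·t^6 - 5·t^5 - 4·t^3 - t^2 - 4·t + 1. Aus der Gleichung für die Position x(t) = 4·t^6 - 5·t^5 - 4·t^3 - t^2 - 4·t + 1, setzen wir t = 1 ein und erhalten x = -9.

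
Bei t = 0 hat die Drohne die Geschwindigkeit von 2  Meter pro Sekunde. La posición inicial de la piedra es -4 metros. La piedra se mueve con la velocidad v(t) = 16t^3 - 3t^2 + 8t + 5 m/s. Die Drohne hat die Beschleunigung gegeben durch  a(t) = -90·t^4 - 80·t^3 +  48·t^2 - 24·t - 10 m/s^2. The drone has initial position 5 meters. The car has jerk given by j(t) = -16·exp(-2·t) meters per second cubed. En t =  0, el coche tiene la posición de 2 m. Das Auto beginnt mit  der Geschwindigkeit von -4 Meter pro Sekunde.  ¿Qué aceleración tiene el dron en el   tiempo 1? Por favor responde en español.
Tenemos la aceleración a(t) = -90·t^4 - 80·t^3 + 48·t^2 - 24·t - 10. Sustituyendo t = 1: a(1) = -156.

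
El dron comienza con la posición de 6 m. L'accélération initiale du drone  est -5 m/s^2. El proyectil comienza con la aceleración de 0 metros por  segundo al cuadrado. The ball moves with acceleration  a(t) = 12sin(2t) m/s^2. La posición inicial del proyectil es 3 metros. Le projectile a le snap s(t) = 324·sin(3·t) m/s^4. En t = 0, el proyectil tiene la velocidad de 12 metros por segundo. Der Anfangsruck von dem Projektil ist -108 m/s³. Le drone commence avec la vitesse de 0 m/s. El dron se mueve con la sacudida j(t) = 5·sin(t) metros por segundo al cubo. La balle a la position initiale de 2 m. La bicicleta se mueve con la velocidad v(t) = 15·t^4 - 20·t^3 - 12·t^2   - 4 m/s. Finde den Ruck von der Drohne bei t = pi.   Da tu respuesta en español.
Tenemos la sacudida j(t) = 5·sin(t). Sustituyendo t = pi: j(pi) = 0.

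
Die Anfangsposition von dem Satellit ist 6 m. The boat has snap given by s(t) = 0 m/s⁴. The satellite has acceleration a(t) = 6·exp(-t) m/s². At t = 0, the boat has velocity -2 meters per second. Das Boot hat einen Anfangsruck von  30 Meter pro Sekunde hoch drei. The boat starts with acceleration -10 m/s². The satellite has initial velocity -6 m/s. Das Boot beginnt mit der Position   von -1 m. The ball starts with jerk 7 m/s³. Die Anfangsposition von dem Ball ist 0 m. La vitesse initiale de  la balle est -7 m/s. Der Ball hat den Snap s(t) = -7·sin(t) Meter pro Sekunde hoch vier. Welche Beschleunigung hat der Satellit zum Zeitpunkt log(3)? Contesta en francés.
De l'équation de l'accélération a(t) = 6·exp(-t), nous substituons t = log(3) pour obtenir a = 2.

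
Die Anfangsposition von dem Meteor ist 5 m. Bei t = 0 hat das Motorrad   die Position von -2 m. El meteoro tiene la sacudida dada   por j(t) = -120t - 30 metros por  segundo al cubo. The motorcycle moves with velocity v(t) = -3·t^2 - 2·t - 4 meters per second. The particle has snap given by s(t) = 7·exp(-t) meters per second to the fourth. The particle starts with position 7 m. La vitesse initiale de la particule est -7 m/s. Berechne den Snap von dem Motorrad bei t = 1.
Um dies zu lösen, müssen wir 3 Ableitungen unserer Gleichung für die Geschwindigkeit v(t) = -3·t^2 - 2·t - 4 nehmen. Mit d/dt von v(t) finden wir a(t) = -6·t - 2. Die Ableitung von der Beschleunigung ergibt den Ruck: j(t) = -6. Die Ableitung von dem Ruck ergibt den Snap: s(t) = 0. Wir haben den Snap s(t) = 0. Durch Einsetzen von t = 1: s(1) = 0.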